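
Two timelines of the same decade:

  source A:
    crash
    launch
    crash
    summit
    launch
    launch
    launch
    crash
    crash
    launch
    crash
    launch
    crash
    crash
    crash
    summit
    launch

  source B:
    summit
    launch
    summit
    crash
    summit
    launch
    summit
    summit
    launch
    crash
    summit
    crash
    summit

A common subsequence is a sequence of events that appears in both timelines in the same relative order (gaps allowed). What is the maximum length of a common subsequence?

One common subsequence of length 8: launch (source A #2, source B #2) → crash (source A #3, source B #4) → summit (source A #4, source B #5) → launch (source A #5, source B #6) → launch (source A #7, source B #9) → crash (source A #8, source B #10) → crash (source A #15, source B #12) → summit (source A #16, source B #13). dp[17][13] = 8 confirms this is the maximum.

8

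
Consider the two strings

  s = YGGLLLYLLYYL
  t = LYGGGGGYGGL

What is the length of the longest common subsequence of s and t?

5

Pick Y (s #1, t #2), G (s #2, t #6), G (s #3, t #7), Y (s #7, t #8), L (s #12, t #11); all 5 characters appear in both, in order. Since dp[12][11] = 5, nothing longer is possible.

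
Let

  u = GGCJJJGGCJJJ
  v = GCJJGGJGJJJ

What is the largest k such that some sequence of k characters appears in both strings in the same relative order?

9

Let dp[i][j] be the LCS length of the first i characters of u and the first j characters of v. dp[i][j] = dp[i-1][j-1]+1 when the i-th and j-th characters match, else max(dp[i-1][j], dp[i][j-1]).
    ·  G  C  J  J  G  G  J  G  J  J  J
 ·  0  0  0  0  0  0  0  0  0  0  0  0
 G  0  1  1  1  1  1  1  1  1  1  1  1
 G  0  1  1  1  1  2  2  2  2  2  2  2
 C  0  1  2  2  2  2  2  2  2  2  2  2
 J  0  1  2  3  3  3  3  3  3  3  3  3
 J  0  1  2  3  4  4  4  4  4  4  4  4
 J  0  1  2  3  4  4  4  5  5  5  5  5
 G  0  1  2  3  4  5  5  5  6  6  6  6
 G  0  1  2  3  4  5  6  6  6  6  6  6
 C  0  1  2  3  4  5  6  6  6  6  6  6
 J  0  1  2  3  4  5  6  7  7  7  7  7
 J  0  1  2  3  4  5  6  7  7  8  8  8
 J  0  1  2  3  4  5  6  7  7  8  9  9
dp[12][11] = 9. One LCS (by backtracking along matches): GCJJJGJJJ.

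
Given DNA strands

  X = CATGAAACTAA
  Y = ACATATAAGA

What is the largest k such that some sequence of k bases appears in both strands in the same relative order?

7

Pick C [1,2]; then A [2,3]; then T [3,4]; then A [5,5]; then A [6,7]; then A [7,8]; then A [11,10]; all 7 bases appear in both, in order. Since dp[11][10] = 7, nothing longer is possible.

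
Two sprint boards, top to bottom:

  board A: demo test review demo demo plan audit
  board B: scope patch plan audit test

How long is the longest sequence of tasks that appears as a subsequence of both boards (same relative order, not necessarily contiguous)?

Match plan [6,3]; then audit [7,4] — 2 tasks in the same relative order in both. dp[7][5] = 2 confirms this is the maximum.

2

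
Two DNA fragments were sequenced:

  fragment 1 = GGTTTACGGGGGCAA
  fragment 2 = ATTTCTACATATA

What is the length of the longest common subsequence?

Taking T (fragment 1 #3, fragment 2 #3), then T (fragment 1 #4, fragment 2 #4), then T (fragment 1 #5, fragment 2 #6), then A (fragment 1 #6, fragment 2 #7), then C (fragment 1 #7, fragment 2 #8), then A (fragment 1 #14, fragment 2 #11), then A (fragment 1 #15, fragment 2 #13) gives a common subsequence of length 7. The LCS DP gives dp[15][13] = 7, so this is optimal.

7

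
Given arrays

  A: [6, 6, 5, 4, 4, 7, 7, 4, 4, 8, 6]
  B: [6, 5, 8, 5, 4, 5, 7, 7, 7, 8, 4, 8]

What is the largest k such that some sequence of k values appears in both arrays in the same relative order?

Pick 6 (A #1, B #1), 5 (A #3, B #4), 4 (A #4, B #5), 7 (A #6, B #8), 7 (A #7, B #9), 4 (A #9, B #11), 8 (A #10, B #12); all 7 values appear in both, in order. The LCS DP gives dp[11][12] = 7, so this is optimal.

7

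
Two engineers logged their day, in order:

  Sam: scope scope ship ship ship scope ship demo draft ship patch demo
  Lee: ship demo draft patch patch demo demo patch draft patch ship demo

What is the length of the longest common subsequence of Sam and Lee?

Match ship (Sam #3, Lee #1) → demo (Sam #8, Lee #7) → draft (Sam #9, Lee #9) → ship (Sam #10, Lee #11) → demo (Sam #12, Lee #12) — 5 tasks in the same relative order in both. The LCS DP gives dp[12][12] = 5, so this is optimal.

5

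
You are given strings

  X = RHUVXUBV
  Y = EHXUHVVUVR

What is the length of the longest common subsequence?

5

One common subsequence of length 5: H (X #2, Y #2), then U (X #3, Y #4), then V (X #4, Y #7), then U (X #6, Y #8), then V (X #8, Y #9). dp[8][10] = 5 confirms this is the maximum.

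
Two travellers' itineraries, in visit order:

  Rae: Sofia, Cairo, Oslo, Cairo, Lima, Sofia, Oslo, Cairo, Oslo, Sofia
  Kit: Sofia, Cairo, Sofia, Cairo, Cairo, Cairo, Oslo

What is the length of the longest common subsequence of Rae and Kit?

Taking Sofia at Rae[1]=Kit[3], Cairo at Rae[2]=Kit[4], Cairo at Rae[4]=Kit[5], Cairo at Rae[8]=Kit[6], Oslo at Rae[9]=Kit[7] gives a common subsequence of length 5. dp[10][7] = 5 confirms this is the maximum.

5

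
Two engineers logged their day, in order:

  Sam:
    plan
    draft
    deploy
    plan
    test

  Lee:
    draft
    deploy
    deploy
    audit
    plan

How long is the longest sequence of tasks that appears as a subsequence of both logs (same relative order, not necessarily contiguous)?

3

Match draft at Sam[2]=Lee[1], then deploy at Sam[3]=Lee[3], then plan at Sam[4]=Lee[5] — 3 tasks in the same relative order in both. The LCS DP gives dp[5][5] = 3, so this is optimal.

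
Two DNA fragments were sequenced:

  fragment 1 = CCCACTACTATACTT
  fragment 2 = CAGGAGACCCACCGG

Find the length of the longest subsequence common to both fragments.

One common subsequence of length 7: C [1,1], then C [2,8], then C [3,9], then C [5,10], then A [7,11], then C [8,12], then C [13,13], and the DP table's final entry dp[15][15] is also 7, so no common subsequence is longer.

7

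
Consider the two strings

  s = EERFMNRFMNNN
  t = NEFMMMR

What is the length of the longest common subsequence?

4

One common subsequence of length 4: E at s[2]=t[2], then F at s[4]=t[3], then M at s[5]=t[6], then R at s[7]=t[7], and the DP table's final entry dp[12][7] is also 4, so no common subsequence is longer.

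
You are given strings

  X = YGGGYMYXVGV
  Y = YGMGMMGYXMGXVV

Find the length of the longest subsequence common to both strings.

9

One common subsequence of length 9: Y [1,1], then G [2,2], then G [3,4], then G [4,7], then Y [5,8], then M [6,10], then X [8,12], then V [9,13], then V [11,14]. dp[11][14] = 9 confirms this is the maximum.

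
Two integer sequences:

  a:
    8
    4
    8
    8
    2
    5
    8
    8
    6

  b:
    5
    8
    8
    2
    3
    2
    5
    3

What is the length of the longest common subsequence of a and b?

Let dp[i][j] be the LCS length of the first i values of a and the first j values of b. dp[i][j] = dp[i-1][j-1]+1 when the i-th and j-th values match, else max(dp[i-1][j], dp[i][j-1]).
    ·  5  8  8  2  3  2  5  3
 ·  0  0  0  0  0  0  0  0  0
 8  0  0  1  1  1  1  1  1  1
 4  0  0  1  1  1  1  1  1  1
 8  0  0  1  2  2  2  2  2  2
 8  0  0  1  2  2  2  2  2  2
 2  0  0  1  2  3  3  3  3  3
 5  0  1  1  2  3  3  3  4  4
 8  0  1  2  2  3  3  3  4  4
 8  0  1  2  3  3  3  3  4  4
 6  0  1  2  3  3  3  3  4  4
dp[9][8] = 4. One LCS (by backtracking along matches): 8, 8, 2, 5.

4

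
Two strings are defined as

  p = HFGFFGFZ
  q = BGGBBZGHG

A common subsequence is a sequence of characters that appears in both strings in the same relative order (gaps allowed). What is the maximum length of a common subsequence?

3

One common subsequence of length 3: G [3,2]; then G [6,3]; then Z [8,6], and the DP table's final entry dp[8][9] is also 3, so no common subsequence is longer.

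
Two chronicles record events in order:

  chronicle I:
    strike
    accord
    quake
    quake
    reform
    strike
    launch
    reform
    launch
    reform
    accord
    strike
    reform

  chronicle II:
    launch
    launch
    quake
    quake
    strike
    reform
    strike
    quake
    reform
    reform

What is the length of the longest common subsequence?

6

Taking quake [3,3], quake [4,4], reform [5,6], strike [6,7], reform [10,9], reform [13,10] gives a common subsequence of length 6, and the DP table's final entry dp[13][10] is also 6, so no common subsequence is longer.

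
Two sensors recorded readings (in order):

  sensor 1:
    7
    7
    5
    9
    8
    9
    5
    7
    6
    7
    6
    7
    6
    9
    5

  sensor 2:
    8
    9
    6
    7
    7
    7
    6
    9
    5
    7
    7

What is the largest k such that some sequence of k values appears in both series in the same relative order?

8

Match 8 [5,1], then 9 [6,2], then 7 [8,4], then 7 [10,5], then 7 [12,6], then 6 [13,7], then 9 [14,8], then 5 [15,9] — 8 values in the same relative order in both, and the DP table's final entry dp[15][11] is also 8, so no common subsequence is longer.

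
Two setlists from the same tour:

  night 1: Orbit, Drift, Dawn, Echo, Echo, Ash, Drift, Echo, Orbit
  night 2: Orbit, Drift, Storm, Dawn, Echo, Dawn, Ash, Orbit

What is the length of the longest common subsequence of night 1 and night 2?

6

Pick Orbit at night 1[1]=night 2[1]; then Drift at night 1[2]=night 2[2]; then Dawn at night 1[3]=night 2[4]; then Echo at night 1[4]=night 2[5]; then Ash at night 1[6]=night 2[7]; then Orbit at night 1[9]=night 2[8]; all 6 songs appear in both, in order. dp[9][8] = 6 confirms this is the maximum.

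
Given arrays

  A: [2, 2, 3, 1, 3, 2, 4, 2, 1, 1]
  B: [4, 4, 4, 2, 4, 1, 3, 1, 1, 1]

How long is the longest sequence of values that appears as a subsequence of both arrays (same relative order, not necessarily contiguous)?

Let dp[i][j] be the LCS length of the first i values of A and the first j values of B. dp[i][j] = dp[i-1][j-1]+1 when the i-th and j-th values match, else max(dp[i-1][j], dp[i][j-1]).
    ·  4  4  4  2  4  1  3  1  1  1
 ·  0  0  0  0  0  0  0  0  0  0  0
 2  0  0  0  0  1  1  1  1  1  1  1
 2  0  0  0  0  1  1  1  1  1  1  1
 3  0  0  0  0  1  1  1  2  2  2  2
 1  0  0  0  0  1  1  2  2  3  3  3
 3  0  0  0  0  1  1  2  3  3  3  3
 2  0  0  0  0  1  1  2  3  3  3  3
 4  0  1  1  1  1  2  2  3  3  3  3
 2  0  1  1  1  2  2  2  3  3  3  3
 1  0  1  1  1  2  2  3  3  4  4  4
 1  0  1  1  1  2  2  3  3  4  5  5
dp[10][10] = 5. One LCS (by backtracking along matches): 2, 3, 1, 1, 1.

5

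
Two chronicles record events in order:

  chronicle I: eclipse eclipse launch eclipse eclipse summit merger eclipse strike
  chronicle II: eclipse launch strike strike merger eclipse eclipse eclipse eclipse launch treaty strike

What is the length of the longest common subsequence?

6

Pick eclipse at chronicle I[1]=chronicle II[1]; then eclipse at chronicle I[2]=chronicle II[6]; then eclipse at chronicle I[4]=chronicle II[7]; then eclipse at chronicle I[5]=chronicle II[8]; then eclipse at chronicle I[8]=chronicle II[9]; then strike at chronicle I[9]=chronicle II[12]; all 6 events appear in both, in order. The LCS DP gives dp[9][12] = 6, so this is optimal.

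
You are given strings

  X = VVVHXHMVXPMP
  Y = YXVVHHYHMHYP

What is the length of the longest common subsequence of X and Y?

6

Let dp[i][j] be the LCS length of the first i characters of X and the first j characters of Y. dp[i][j] = dp[i-1][j-1]+1 when the i-th and j-th characters match, else max(dp[i-1][j], dp[i][j-1]).
    ·  Y  X  V  V  H  H  Y  H  M  H  Y  P
 ·  0  0  0  0  0  0  0  0  0  0  0  0  0
 V  0  0  0  1  1  1  1  1  1  1  1  1  1
 V  0  0  0  1  2  2  2  2  2  2  2  2  2
 V  0  0  0  1  2  2  2  2  2  2  2  2  2
 H  0  0  0  1  2  3  3  3  3  3  3  3  3
 X  0  0  1  1  2  3  3  3  3  3  3  3  3
 H  0  0  1  1  2  3  4  4  4  4  4  4  4
 M  0  0  1  1  2  3  4  4  4  5  5  5  5
 V  0  0  1  2  2  3  4  4  4  5  5  5  5
 X  0  0  1  2  2  3  4  4  4  5  5  5  5
 P  0  0  1  2  2  3  4  4  4  5  5  5  6
 M  0  0  1  2  2  3  4  4  4  5  5  5  6
 P  0  0  1  2  2  3  4  4  4  5  5  5  6
dp[12][12] = 6. One LCS (by backtracking along matches): VVHHMP.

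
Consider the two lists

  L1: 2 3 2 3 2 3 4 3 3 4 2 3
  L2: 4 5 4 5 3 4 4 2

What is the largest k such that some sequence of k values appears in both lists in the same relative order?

4

Let dp[i][j] be the LCS length of the first i values of L1 and the first j values of L2. dp[i][j] = dp[i-1][j-1]+1 when the i-th and j-th values match, else max(dp[i-1][j], dp[i][j-1]).
    ·  4  5  4  5  3  4  4  2
 ·  0  0  0  0  0  0  0  0  0
 2  0  0  0  0  0  0  0  0  1
 3  0  0  0  0  0  1  1  1  1
 2  0  0  0  0  0  1  1  1  2
 3  0  0  0  0  0  1  1  1  2
 2  0  0  0  0  0  1  1  1  2
 3  0  0  0  0  0  1  1  1  2
 4  0  1  1  1  1  1  2  2  2
 3  0  1  1  1  1  2  2  2  2
 3  0  1  1  1  1  2  2  2  2
 4  0  1  1  2  2  2  3  3  3
 2  0  1  1  2  2  2  3  3  4
 3  0  1  1  2  2  3  3  3  4
dp[12][8] = 4. One LCS (by backtracking along matches): 3, 4, 4, 2.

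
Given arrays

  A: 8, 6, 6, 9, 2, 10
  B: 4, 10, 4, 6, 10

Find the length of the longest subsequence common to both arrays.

2

Pick 6 at A[3]=B[4], then 10 at A[6]=B[5]; all 2 values appear in both, in order, and the DP table's final entry dp[6][5] is also 2, so no common subsequence is longer.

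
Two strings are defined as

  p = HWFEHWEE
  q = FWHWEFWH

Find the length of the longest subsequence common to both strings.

4

Let dp[i][j] be the LCS length of the first i characters of p and the first j characters of q. dp[i][j] = dp[i-1][j-1]+1 when the i-th and j-th characters match, else max(dp[i-1][j], dp[i][j-1]).
    ·  F  W  H  W  E  F  W  H
 ·  0  0  0  0  0  0  0  0  0
 H  0  0  0  1  1  1  1  1  1
 W  0  0  1  1  2  2  2  2  2
 F  0  1  1  1  2  2  3  3  3
 E  0  1  1  1  2  3  3  3  3
 H  0  1  1  2  2  3  3  3  4
 W  0  1  2  2  3  3  3  4  4
 E  0  1  2  2  3  4  4  4  4
 E  0  1  2  2  3  4  4  4  4
dp[8][8] = 4. One LCS (by backtracking along matches): HWFH.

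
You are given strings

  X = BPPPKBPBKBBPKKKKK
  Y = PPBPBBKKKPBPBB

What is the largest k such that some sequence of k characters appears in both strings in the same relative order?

9

Match P [3,1], then P [4,2], then B [6,3], then P [7,4], then B [10,5], then B [11,6], then K [13,7], then K [14,8], then K [15,9] — 9 characters in the same relative order in both. dp[17][14] = 9 confirms this is the maximum.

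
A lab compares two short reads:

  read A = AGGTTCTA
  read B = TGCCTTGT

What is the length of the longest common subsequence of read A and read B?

4

Let dp[i][j] be the LCS length of the first i bases of read A and the first j bases of read B. dp[i][j] = dp[i-1][j-1]+1 when the i-th and j-th bases match, else max(dp[i-1][j], dp[i][j-1]).
    ·  T  G  C  C  T  T  G  T
 ·  0  0  0  0  0  0  0  0  0
 A  0  0  0  0  0  0  0  0  0
 G  0  0  1  1  1  1  1  1  1
 G  0  0  1  1  1  1  1  2  2
 T  0  1  1  1  1  2  2  2  3
 T  0  1  1  1  1  2  3  3  3
 C  0  1  1  2  2  2  3  3  3
 T  0  1  1  2  2  3  3  3  4
 A  0  1  1  2  2  3  3  3  4
dp[8][8] = 4. One LCS (by backtracking along matches): GTTT.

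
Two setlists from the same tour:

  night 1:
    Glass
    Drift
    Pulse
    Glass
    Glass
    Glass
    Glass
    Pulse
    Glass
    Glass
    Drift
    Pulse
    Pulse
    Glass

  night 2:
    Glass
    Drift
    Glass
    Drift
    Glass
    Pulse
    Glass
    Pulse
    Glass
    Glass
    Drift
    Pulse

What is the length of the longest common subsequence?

Match Glass (night 1 #1, night 2 #1); then Drift (night 1 #2, night 2 #2); then Glass (night 1 #4, night 2 #3); then Glass (night 1 #5, night 2 #5); then Glass (night 1 #7, night 2 #7); then Pulse (night 1 #8, night 2 #8); then Glass (night 1 #9, night 2 #9); then Glass (night 1 #10, night 2 #10); then Drift (night 1 #11, night 2 #11); then Pulse (night 1 #13, night 2 #12) — 10 songs in the same relative order in both, and the DP table's final entry dp[14][12] is also 10, so no common subsequence is longer.

10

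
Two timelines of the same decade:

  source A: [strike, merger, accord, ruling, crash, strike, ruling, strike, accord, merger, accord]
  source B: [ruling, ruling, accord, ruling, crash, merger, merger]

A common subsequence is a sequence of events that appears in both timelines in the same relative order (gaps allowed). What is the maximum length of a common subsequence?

4

Taking accord (source A #3, source B #3); then ruling (source A #4, source B #4); then crash (source A #5, source B #5); then merger (source A #10, source B #7) gives a common subsequence of length 4, and the DP table's final entry dp[11][7] is also 4, so no common subsequence is longer.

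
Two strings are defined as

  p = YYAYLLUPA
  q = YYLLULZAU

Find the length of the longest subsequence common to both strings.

6

Let dp[i][j] be the LCS length of the first i characters of p and the first j characters of q. dp[i][j] = dp[i-1][j-1]+1 when the i-th and j-th characters match, else max(dp[i-1][j], dp[i][j-1]).
    ·  Y  Y  L  L  U  L  Z  A  U
 ·  0  0  0  0  0  0  0  0  0  0
 Y  0  1  1  1  1  1  1  1  1  1
 Y  0  1  2  2  2  2  2  2  2  2
 A  0  1  2  2  2  2  2  2  3  3
 Y  0  1  2  2  2  2  2  2  3  3
 L  0  1  2  3  3  3  3  3  3  3
 L  0  1  2  3  4  4  4  4  4  4
 U  0  1  2  3  4  5  5  5  5  5
 P  0  1  2  3  4  5  5  5  5  5
 A  0  1  2  3  4  5  5  5  6  6
dp[9][9] = 6. One LCS (by backtracking along matches): YYLLUA.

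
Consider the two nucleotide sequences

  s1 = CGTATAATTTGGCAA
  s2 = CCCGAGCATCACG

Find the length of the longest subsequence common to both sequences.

Taking C (s1 #1, s2 #3); then G (s1 #2, s2 #4); then A (s1 #4, s2 #5); then A (s1 #7, s2 #8); then T (s1 #10, s2 #9); then C (s1 #13, s2 #10); then A (s1 #14, s2 #11) gives a common subsequence of length 7. Since dp[15][13] = 7, nothing longer is possible.

7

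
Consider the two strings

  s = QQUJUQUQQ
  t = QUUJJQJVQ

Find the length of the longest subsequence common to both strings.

Match Q at s[1]=t[1], then U at s[3]=t[3], then J at s[4]=t[5], then Q at s[6]=t[6], then Q at s[9]=t[9] — 5 characters in the same relative order in both, and the DP table's final entry dp[9][9] is also 5, so no common subsequence is longer.

5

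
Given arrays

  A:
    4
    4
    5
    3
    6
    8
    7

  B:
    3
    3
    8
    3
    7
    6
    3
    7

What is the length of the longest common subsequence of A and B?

3

Match 3 at A[4]=B[4] → 6 at A[5]=B[6] → 7 at A[7]=B[8] — 3 values in the same relative order in both, and the DP table's final entry dp[7][8] is also 3, so no common subsequence is longer.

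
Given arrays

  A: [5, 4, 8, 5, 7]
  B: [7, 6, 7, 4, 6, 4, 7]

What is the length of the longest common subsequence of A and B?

2

Let dp[i][j] be the LCS length of the first i values of A and the first j values of B. dp[i][j] = dp[i-1][j-1]+1 when the i-th and j-th values match, else max(dp[i-1][j], dp[i][j-1]).
    ·  7  6  7  4  6  4  7
 ·  0  0  0  0  0  0  0  0
 5  0  0  0  0  0  0  0  0
 4  0  0  0  0  1  1  1  1
 8  0  0  0  0  1  1  1  1
 5  0  0  0  0  1  1  1  1
 7  0  1  1  1  1  1  1  2
dp[5][7] = 2. One LCS (by backtracking along matches): 4, 7.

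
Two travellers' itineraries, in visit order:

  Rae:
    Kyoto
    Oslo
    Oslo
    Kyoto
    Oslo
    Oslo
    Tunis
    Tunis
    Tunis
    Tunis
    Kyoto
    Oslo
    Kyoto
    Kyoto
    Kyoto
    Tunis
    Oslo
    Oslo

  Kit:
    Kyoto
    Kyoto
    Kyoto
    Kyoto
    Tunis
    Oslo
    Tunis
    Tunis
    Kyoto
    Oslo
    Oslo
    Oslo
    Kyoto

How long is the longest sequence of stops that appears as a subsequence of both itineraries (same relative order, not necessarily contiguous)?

Taking Kyoto [1,3]; then Kyoto [4,4]; then Oslo [6,6]; then Tunis [9,7]; then Tunis [10,8]; then Kyoto [11,9]; then Oslo [12,10]; then Oslo [17,11]; then Oslo [18,12] gives a common subsequence of length 9. dp[18][13] = 9 confirms this is the maximum.

9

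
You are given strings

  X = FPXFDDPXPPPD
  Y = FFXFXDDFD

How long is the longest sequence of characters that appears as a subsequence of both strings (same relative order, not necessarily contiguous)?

6

Taking F [1,2], X [3,3], F [4,4], D [5,6], D [6,7], D [12,9] gives a common subsequence of length 6, and the DP table's final entry dp[12][9] is also 6, so no common subsequence is longer.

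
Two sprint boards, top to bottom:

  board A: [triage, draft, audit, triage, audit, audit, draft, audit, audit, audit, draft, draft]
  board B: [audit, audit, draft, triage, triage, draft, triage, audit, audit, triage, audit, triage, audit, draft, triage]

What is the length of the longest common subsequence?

Taking triage (board A #1, board B #5); then draft (board A #2, board B #6); then triage (board A #4, board B #7); then audit (board A #5, board B #8); then audit (board A #6, board B #9); then audit (board A #8, board B #11); then audit (board A #10, board B #13); then draft (board A #11, board B #14) gives a common subsequence of length 8. The LCS DP gives dp[12][15] = 8, so this is optimal.

8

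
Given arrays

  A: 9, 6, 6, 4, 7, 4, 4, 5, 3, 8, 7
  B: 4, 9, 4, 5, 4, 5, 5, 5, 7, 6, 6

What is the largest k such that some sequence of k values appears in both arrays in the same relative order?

Let dp[i][j] be the LCS length of the first i values of A and the first j values of B. dp[i][j] = dp[i-1][j-1]+1 when the i-th and j-th values match, else max(dp[i-1][j], dp[i][j-1]).
    ·  4  9  4  5  4  5  5  5  7  6  6
 ·  0  0  0  0  0  0  0  0  0  0  0  0
 9  0  0  1  1  1  1  1  1  1  1  1  1
 6  0  0  1  1  1  1  1  1  1  1  2  2
 6  0  0  1  1  1  1  1  1  1  1  2  3
 4  0  1  1  2  2  2  2  2  2  2  2  3
 7  0  1  1  2  2  2  2  2  2  3  3  3
 4  0  1  1  2  2  3  3  3  3  3  3  3
 4  0  1  1  2  2  3  3  3  3  3  3  3
 5  0  1  1  2  3  3  4  4  4  4  4  4
 3  0  1  1  2  3  3  4  4  4  4  4  4
 8  0  1  1  2  3  3  4  4  4  4  4  4
 7  0  1  1  2  3  3  4  4  4  5  5  5
dp[11][11] = 5. One LCS (by backtracking along matches): 9, 4, 4, 5, 7.

5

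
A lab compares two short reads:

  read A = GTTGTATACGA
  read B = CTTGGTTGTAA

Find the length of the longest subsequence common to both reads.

Let dp[i][j] be the LCS length of the first i bases of read A and the first j bases of read B. dp[i][j] = dp[i-1][j-1]+1 when the i-th and j-th bases match, else max(dp[i-1][j], dp[i][j-1]).
    ·  C  T  T  G  G  T  T  G  T  A  A
 ·  0  0  0  0  0  0  0  0  0  0  0  0
 G  0  0  0  0  1  1  1  1  1  1  1  1
 T  0  0  1  1  1  1  2  2  2  2  2  2
 T  0  0  1  2  2  2  2  3  3  3  3  3
 G  0  0  1  2  3  3  3  3  4  4  4  4
 T  0  0  1  2  3  3  4  4  4  5  5  5
 A  0  0  1  2  3  3  4  4  4  5  6  6
 T  0  0  1  2  3  3  4  5  5  5  6  6
 A  0  0  1  2  3  3  4  5  5  5  6  7
 C  0  1  1  2  3  3  4  5  5  5  6  7
 G  0  1  1  2  3  4  4  5  6  6  6  7
 A  0  1  1  2  3  4  4  5  6  6  7  7
dp[11][11] = 7. One LCS (by backtracking along matches): GTTGTAA.

7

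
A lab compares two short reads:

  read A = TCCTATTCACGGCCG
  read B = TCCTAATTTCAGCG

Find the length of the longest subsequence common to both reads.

One common subsequence of length 12: T at read A[1]=read B[1], then C at read A[2]=read B[2], then C at read A[3]=read B[3], then T at read A[4]=read B[4], then A at read A[5]=read B[6], then T at read A[6]=read B[8], then T at read A[7]=read B[9], then C at read A[8]=read B[10], then A at read A[9]=read B[11], then G at read A[12]=read B[12], then C at read A[14]=read B[13], then G at read A[15]=read B[14]. dp[15][14] = 12 confirms this is the maximum.

12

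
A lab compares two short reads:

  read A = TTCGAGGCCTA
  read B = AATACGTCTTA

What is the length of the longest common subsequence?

Let dp[i][j] be the LCS length of the first i bases of read A and the first j bases of read B. dp[i][j] = dp[i-1][j-1]+1 when the i-th and j-th bases match, else max(dp[i-1][j], dp[i][j-1]).
    ·  A  A  T  A  C  G  T  C  T  T  A
 ·  0  0  0  0  0  0  0  0  0  0  0  0
 T  0  0  0  1  1  1  1  1  1  1  1  1
 T  0  0  0  1  1  1  1  2  2  2  2  2
 C  0  0  0  1  1  2  2  2  3  3  3  3
 G  0  0  0  1  1  2  3  3  3  3  3  3
 A  0  1  1  1  2  2  3  3  3  3  3  4
 G  0  1  1  1  2  2  3  3  3  3  3  4
 G  0  1  1  1  2  2  3  3  3  3  3  4
 C  0  1  1  1  2  3  3  3  4  4  4  4
 C  0  1  1  1  2  3  3  3  4  4  4  4
 T  0  1  1  2  2  3  3  4  4  5  5  5
 A  0  1  2  2  3  3  3  4  4  5  5  6
dp[11][11] = 6. One LCS (by backtracking along matches): TCGCTA.

6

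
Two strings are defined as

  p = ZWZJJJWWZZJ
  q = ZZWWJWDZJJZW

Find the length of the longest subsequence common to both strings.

Taking Z at p[1]=q[2]; then W at p[2]=q[6]; then Z at p[3]=q[8]; then J at p[4]=q[9]; then J at p[5]=q[10]; then W at p[8]=q[12] gives a common subsequence of length 6. The LCS DP gives dp[11][12] = 6, so this is optimal.

6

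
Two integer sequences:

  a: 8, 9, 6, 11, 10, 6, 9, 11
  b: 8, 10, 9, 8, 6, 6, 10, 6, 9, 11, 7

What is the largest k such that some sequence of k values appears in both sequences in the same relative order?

One common subsequence of length 7: 8 [1,1], 9 [2,3], 6 [3,6], 10 [5,7], 6 [6,8], 9 [7,9], 11 [8,10]. The LCS DP gives dp[8][11] = 7, so this is optimal.

7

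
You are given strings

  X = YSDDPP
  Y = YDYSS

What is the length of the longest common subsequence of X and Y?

One common subsequence of length 2: Y at X[1]=Y[3], S at X[2]=Y[5], and the DP table's final entry dp[6][5] is also 2, so no common subsequence is longer.

2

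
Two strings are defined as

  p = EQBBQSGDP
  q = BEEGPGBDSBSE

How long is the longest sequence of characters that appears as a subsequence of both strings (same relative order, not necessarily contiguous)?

4

Taking E [1,3], then B [3,7], then B [4,10], then S [6,11] gives a common subsequence of length 4, and the DP table's final entry dp[9][12] is also 4, so no common subsequence is longer.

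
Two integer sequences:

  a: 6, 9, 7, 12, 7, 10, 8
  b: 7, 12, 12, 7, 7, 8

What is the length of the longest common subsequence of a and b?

Taking 7 [3,1] → 12 [4,3] → 7 [5,5] → 8 [7,6] gives a common subsequence of length 4. dp[7][6] = 4 confirms this is the maximum.

4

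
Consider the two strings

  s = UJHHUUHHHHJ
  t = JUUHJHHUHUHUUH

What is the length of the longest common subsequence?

8

Match U [1,3]; then J [2,5]; then H [3,6]; then H [4,7]; then U [5,8]; then U [6,10]; then H [7,11]; then H [10,14] — 8 characters in the same relative order in both, and the DP table's final entry dp[11][14] is also 8, so no common subsequence is longer.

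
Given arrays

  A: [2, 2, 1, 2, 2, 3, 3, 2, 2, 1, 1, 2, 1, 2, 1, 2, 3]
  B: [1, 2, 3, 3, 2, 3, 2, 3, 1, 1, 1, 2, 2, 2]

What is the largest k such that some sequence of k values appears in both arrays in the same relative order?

Match 1 (A #3, B #1); then 2 (A #5, B #2); then 3 (A #6, B #3); then 3 (A #7, B #4); then 2 (A #8, B #5); then 2 (A #9, B #7); then 1 (A #10, B #10); then 1 (A #11, B #11); then 2 (A #12, B #12); then 2 (A #14, B #13); then 2 (A #16, B #14) — 11 values in the same relative order in both. The LCS DP gives dp[17][14] = 11, so this is optimal.

11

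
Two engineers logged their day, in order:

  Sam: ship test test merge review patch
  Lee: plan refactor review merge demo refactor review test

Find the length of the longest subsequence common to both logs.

Taking merge [4,4]; then review [5,7] gives a common subsequence of length 2. The LCS DP gives dp[6][8] = 2, so this is optimal.

2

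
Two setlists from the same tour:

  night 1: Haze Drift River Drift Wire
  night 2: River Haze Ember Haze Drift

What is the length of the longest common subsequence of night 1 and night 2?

2

One common subsequence of length 2: Haze (night 1 #1, night 2 #4) → Drift (night 1 #4, night 2 #5). Since dp[5][5] = 2, nothing longer is possible.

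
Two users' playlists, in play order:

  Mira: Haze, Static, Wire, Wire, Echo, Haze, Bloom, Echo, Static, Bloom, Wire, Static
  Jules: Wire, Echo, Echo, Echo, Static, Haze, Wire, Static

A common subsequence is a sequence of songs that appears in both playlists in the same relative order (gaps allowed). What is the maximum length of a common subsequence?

6

Pick Wire at Mira[3]=Jules[1] → Echo at Mira[5]=Jules[3] → Echo at Mira[8]=Jules[4] → Static at Mira[9]=Jules[5] → Wire at Mira[11]=Jules[7] → Static at Mira[12]=Jules[8]; all 6 songs appear in both, in order. dp[12][8] = 6 confirms this is the maximum.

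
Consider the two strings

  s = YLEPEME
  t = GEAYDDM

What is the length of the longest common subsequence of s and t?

Taking Y at s[1]=t[4]; then M at s[6]=t[7] gives a common subsequence of length 2. dp[7][7] = 2 confirms this is the maximum.

2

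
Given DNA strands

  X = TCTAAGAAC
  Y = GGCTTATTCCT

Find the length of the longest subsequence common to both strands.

4

Let dp[i][j] be the LCS length of the first i bases of X and the first j bases of Y. dp[i][j] = dp[i-1][j-1]+1 when the i-th and j-th bases match, else max(dp[i-1][j], dp[i][j-1]).
    ·  G  G  C  T  T  A  T  T  C  C  T
 ·  0  0  0  0  0  0  0  0  0  0  0  0
 T  0  0  0  0  1  1  1  1  1  1  1  1
 C  0  0  0  1  1  1  1  1  1  2  2  2
 T  0  0  0  1  2  2  2  2  2  2  2  3
 A  0  0  0  1  2  2  3  3  3  3  3  3
 A  0  0  0  1  2  2  3  3  3  3  3  3
 G  0  1  1  1  2  2  3  3  3  3  3  3
 A  0  1  1  1  2  2  3  3  3  3  3  3
 A  0  1  1  1  2  2  3  3  3  3  3  3
 C  0  1  1  2  2  2  3  3  3  4  4  4
dp[9][11] = 4. One LCS (by backtracking along matches): TTAC.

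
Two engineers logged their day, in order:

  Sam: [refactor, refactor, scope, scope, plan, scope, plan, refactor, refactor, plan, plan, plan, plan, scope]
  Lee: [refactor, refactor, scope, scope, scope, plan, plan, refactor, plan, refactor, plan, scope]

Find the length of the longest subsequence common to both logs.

10

Match refactor at Sam[1]=Lee[1] → refactor at Sam[2]=Lee[2] → scope at Sam[3]=Lee[4] → scope at Sam[4]=Lee[5] → plan at Sam[5]=Lee[6] → plan at Sam[7]=Lee[7] → refactor at Sam[8]=Lee[8] → refactor at Sam[9]=Lee[10] → plan at Sam[13]=Lee[11] → scope at Sam[14]=Lee[12] — 10 tasks in the same relative order in both. Since dp[14][12] = 10, nothing longer is possible.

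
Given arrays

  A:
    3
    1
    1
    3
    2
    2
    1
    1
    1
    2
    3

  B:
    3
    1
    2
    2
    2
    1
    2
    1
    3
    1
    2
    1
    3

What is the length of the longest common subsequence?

9

Let dp[i][j] be the LCS length of the first i values of A and the first j values of B. dp[i][j] = dp[i-1][j-1]+1 when the i-th and j-th values match, else max(dp[i-1][j], dp[i][j-1]).
    ·  3  1  2  2  2  1  2  1  3  1  2  1  3
 ·  0  0  0  0  0  0  0  0  0  0  0  0  0  0
 3  0  1  1  1  1  1  1  1  1  1  1  1  1  1
 1  0  1  2  2  2  2  2  2  2  2  2  2  2  2
 1  0  1  2  2  2  2  3  3  3  3  3  3  3  3
 3  0  1  2  2  2  2  3  3  3  4  4  4  4  4
 2  0  1  2  3  3  3  3  4  4  4  4  5  5  5
 2  0  1  2  3  4  4  4  4  4  4  4  5  5  5
 1  0  1  2  3  4  4  5  5  5  5  5  5  6  6
 1  0  1  2  3  4  4  5  5  6  6  6  6  6  6
 1  0  1  2  3  4  4  5  5  6  6  7  7  7  7
 2  0  1  2  3  4  5  5  6  6  6  7  8  8  8
 3  0  1  2  3  4  5  5  6  6  7  7  8  8  9
dp[11][13] = 9. One LCS (by backtracking along matches): 3, 1, 2, 2, 1, 1, 1, 2, 3.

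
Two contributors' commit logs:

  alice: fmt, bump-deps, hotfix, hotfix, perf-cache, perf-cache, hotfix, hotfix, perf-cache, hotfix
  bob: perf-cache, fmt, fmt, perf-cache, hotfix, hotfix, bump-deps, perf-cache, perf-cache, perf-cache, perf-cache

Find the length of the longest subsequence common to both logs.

6

Pick fmt at alice[1]=bob[3]; then hotfix at alice[3]=bob[5]; then hotfix at alice[4]=bob[6]; then perf-cache at alice[5]=bob[9]; then perf-cache at alice[6]=bob[10]; then perf-cache at alice[9]=bob[11]; all 6 commits appear in both, in order. dp[10][11] = 6 confirms this is the maximum.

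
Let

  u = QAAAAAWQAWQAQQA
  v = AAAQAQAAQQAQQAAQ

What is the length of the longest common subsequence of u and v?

Match A [2,2], then A [3,3], then A [4,5], then A [5,7], then A [6,8], then Q [8,9], then Q [11,10], then A [12,11], then Q [13,12], then Q [14,13], then A [15,15] — 11 characters in the same relative order in both. dp[15][16] = 11 confirms this is the maximum.

11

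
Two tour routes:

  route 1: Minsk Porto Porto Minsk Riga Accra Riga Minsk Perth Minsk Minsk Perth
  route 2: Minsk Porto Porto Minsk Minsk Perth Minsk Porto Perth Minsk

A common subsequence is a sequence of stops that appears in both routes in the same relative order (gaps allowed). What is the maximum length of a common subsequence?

Match Minsk at route 1[1]=route 2[1] → Porto at route 1[2]=route 2[2] → Porto at route 1[3]=route 2[3] → Minsk at route 1[4]=route 2[4] → Minsk at route 1[8]=route 2[5] → Perth at route 1[9]=route 2[6] → Minsk at route 1[10]=route 2[7] → Minsk at route 1[11]=route 2[10] — 8 stops in the same relative order in both. Since dp[12][10] = 8, nothing longer is possible.

8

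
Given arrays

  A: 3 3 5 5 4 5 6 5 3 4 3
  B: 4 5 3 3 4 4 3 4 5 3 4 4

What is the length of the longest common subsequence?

6

Match 3 (A #1, B #4), 3 (A #2, B #7), 4 (A #5, B #8), 5 (A #8, B #9), 3 (A #9, B #10), 4 (A #10, B #12) — 6 values in the same relative order in both. dp[11][12] = 6 confirms this is the maximum.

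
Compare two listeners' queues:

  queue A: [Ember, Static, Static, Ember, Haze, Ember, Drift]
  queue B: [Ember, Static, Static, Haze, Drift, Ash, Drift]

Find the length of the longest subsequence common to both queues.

Pick Ember [1,1] → Static [2,2] → Static [3,3] → Haze [5,4] → Drift [7,7]; all 5 songs appear in both, in order. dp[7][7] = 5 confirms this is the maximum.

5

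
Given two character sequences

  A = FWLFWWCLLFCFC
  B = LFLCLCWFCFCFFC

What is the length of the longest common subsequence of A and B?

8

Pick F (A #1, B #2), then W (A #2, B #7), then F (A #4, B #8), then C (A #7, B #9), then F (A #10, B #10), then C (A #11, B #11), then F (A #12, B #13), then C (A #13, B #14); all 8 characters appear in both, in order. The LCS DP gives dp[13][14] = 8, so this is optimal.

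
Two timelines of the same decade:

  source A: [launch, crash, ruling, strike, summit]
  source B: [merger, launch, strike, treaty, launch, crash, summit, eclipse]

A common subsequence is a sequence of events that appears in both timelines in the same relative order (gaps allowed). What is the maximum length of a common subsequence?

Pick launch at source A[1]=source B[5] → crash at source A[2]=source B[6] → summit at source A[5]=source B[7]; all 3 events appear in both, in order, and the DP table's final entry dp[5][8] is also 3, so no common subsequence is longer.

3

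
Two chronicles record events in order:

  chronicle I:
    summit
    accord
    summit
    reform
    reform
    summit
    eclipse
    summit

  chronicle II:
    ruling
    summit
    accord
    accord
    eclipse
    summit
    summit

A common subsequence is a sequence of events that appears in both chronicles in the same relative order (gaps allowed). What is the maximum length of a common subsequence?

One common subsequence of length 4: summit [1,2]; then accord [2,4]; then summit [6,6]; then summit [8,7]. Since dp[8][7] = 4, nothing longer is possible.

4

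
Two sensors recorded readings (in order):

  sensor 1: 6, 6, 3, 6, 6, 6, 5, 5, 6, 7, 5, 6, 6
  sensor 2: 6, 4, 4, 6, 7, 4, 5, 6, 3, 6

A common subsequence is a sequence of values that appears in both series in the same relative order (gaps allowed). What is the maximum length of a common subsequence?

6

Let dp[i][j] be the LCS length of the first i values of sensor 1 and the first j values of sensor 2. dp[i][j] = dp[i-1][j-1]+1 when the i-th and j-th values match, else max(dp[i-1][j], dp[i][j-1]).
    ·  6  4  4  6  7  4  5  6  3  6
 ·  0  0  0  0  0  0  0  0  0  0  0
 6  0  1  1  1  1  1  1  1  1  1  1
 6  0  1  1  1  2  2  2  2  2  2  2
 3  0  1  1  1  2  2  2  2  2  3  3
 6  0  1  1  1  2  2  2  2  3  3  4
 6  0  1  1  1  2  2  2  2  3  3  4
 6  0  1  1  1  2  2  2  2  3  3  4
 5  0  1  1  1  2  2  2  3  3  3  4
 5  0  1  1  1  2  2  2  3  3  3  4
 6  0  1  1  1  2  2  2  3  4  4  4
 7  0  1  1  1  2  3  3  3  4  4  4
 5  0  1  1  1  2  3  3  4  4  4  4
 6  0  1  1  1  2  3  3  4  5  5  5
 6  0  1  1  1  2  3  3  4  5  5  6
dp[13][10] = 6. One LCS (by backtracking along matches): 6, 6, 7, 5, 6, 6.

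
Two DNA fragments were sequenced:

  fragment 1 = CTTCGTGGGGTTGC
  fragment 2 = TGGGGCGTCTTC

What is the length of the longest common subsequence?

9

Match T at fragment 1[3]=fragment 2[1]; then G at fragment 1[5]=fragment 2[2]; then G at fragment 1[7]=fragment 2[3]; then G at fragment 1[8]=fragment 2[4]; then G at fragment 1[9]=fragment 2[5]; then G at fragment 1[10]=fragment 2[7]; then T at fragment 1[11]=fragment 2[10]; then T at fragment 1[12]=fragment 2[11]; then C at fragment 1[14]=fragment 2[12] — 9 bases in the same relative order in both, and the DP table's final entry dp[14][12] is also 9, so no common subsequence is longer.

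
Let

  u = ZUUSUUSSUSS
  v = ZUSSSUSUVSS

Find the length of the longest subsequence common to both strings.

8

One common subsequence of length 8: Z at u[1]=v[1] → U at u[2]=v[2] → S at u[4]=v[5] → U at u[6]=v[6] → S at u[8]=v[7] → U at u[9]=v[8] → S at u[10]=v[10] → S at u[11]=v[11], and the DP table's final entry dp[11][11] is also 8, so no common subsequence is longer.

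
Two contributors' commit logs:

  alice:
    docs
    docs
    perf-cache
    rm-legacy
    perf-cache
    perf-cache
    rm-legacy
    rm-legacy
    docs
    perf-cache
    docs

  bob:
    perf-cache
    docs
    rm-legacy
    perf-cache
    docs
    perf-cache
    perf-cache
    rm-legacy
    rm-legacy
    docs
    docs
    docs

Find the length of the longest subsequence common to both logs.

Pick docs at alice[1]=bob[2], docs at alice[2]=bob[5], perf-cache at alice[5]=bob[6], perf-cache at alice[6]=bob[7], rm-legacy at alice[7]=bob[8], rm-legacy at alice[8]=bob[9], docs at alice[9]=bob[11], docs at alice[11]=bob[12]; all 8 commits appear in both, in order. dp[11][12] = 8 confirms this is the maximum.

8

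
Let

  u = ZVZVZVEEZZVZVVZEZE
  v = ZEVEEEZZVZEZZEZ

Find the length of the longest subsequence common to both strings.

11

Pick Z at u[1]=v[1] → V at u[2]=v[3] → E at u[7]=v[5] → E at u[8]=v[6] → Z at u[9]=v[7] → Z at u[10]=v[8] → V at u[11]=v[9] → Z at u[12]=v[12] → Z at u[15]=v[13] → E at u[16]=v[14] → Z at u[17]=v[15]; all 11 characters appear in both, in order. Since dp[18][15] = 11, nothing longer is possible.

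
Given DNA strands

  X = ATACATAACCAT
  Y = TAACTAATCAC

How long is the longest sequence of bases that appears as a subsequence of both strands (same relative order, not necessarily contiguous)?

8

Match A [1,2], A [3,3], C [4,4], T [6,5], A [7,6], A [8,7], C [9,9], C [10,11] — 8 bases in the same relative order in both, and the DP table's final entry dp[12][11] is also 8, so no common subsequence is longer.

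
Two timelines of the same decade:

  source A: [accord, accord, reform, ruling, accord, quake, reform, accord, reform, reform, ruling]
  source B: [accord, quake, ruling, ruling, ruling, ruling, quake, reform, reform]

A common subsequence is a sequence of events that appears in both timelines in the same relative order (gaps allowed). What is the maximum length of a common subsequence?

5

Pick accord [1,1], then ruling [4,6], then quake [6,7], then reform [9,8], then reform [10,9]; all 5 events appear in both, in order. dp[11][9] = 5 confirms this is the maximum.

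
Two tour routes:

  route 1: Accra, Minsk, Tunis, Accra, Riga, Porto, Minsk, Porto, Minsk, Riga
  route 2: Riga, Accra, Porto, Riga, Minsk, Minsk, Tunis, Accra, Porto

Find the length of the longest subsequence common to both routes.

Pick Accra [1,2], then Minsk [2,6], then Tunis [3,7], then Accra [4,8], then Porto [8,9]; all 5 stops appear in both, in order. The LCS DP gives dp[10][9] = 5, so this is optimal.

5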